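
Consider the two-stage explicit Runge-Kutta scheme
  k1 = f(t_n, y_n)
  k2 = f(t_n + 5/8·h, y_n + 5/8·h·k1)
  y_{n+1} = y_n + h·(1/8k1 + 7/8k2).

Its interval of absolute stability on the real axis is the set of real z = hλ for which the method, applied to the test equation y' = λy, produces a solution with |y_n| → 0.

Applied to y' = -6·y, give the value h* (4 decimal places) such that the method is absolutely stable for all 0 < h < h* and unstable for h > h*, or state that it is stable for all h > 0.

(-1.8286,0); λ=-6 ⇒ h* = (64/35)/6 = 0.3048.

On y'=λy, z=hλ:
  k1=λy_n ⇒ h·k1=z·y_n;  k2=λ(1+5/8z)y_n ⇒ h·k2=z(1+5/8z)y_n
  y_{n+1}/y_n = 1 + 1/8z + 7/8z(1+5/8z) = 1 + z + 35/64z²
  ⇒ R(z) = 1 + z + 35/64z².

Solve |R(x)|<1 on ℝ⁻.
x=-0.47: |R|=0.6508
R=1: x+35/64x²=0 ⇒ x=−64/35=-1.8286; min R=1−1/(4·35/64)=0.5429>−1
Confirm numerically:
  x=-1.797: |R|=0.96897 <1
  x=-1.704: |R|=0.88392 <1
  x=-1.496: |R|=0.72791 <1
  x=-1.015: |R|=0.54840 <1
  x=-2.301: |R|=1.59448 >1
  x=-2.057: |R|=1.25696 >1
  x=-1.896: |R|=1.06991 >1
Interval (-1.8286, 0).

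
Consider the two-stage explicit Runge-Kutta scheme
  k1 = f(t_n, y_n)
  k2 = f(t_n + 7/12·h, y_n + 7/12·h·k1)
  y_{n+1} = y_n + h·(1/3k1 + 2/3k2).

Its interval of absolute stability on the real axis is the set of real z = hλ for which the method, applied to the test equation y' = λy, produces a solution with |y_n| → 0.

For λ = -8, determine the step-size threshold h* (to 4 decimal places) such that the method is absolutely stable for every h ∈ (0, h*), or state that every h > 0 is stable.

(-2.5714,0); λ=-8 ⇒ h* = (18/7)/8 = 0.3214.

With y'=λy (z=hλ):
  k1=λy_n ⇒ h·k1=z·y_n;  k2=λ(1+7/12z)y_n ⇒ h·k2=z(1+7/12z)y_n
  y_{n+1}/y_n = 1 + 1/3z + 2/3z(1+7/12z) = 1 + z + 7/18z²
  Hence R(z) = 1 + z + 7/18z².

Solve |R(x)|<1 on ℝ⁻.
x=-0.73: |R|=0.4772
R=1: x+7/18x²=0 ⇒ x=−18/7=-2.5714; min R=1−1/(4·7/18)=0.3571>−1
Confirm numerically:
  x=-2.131: |R|=0.63501 <1
  x=-2.006: |R|=0.55890 <1
  x=-1.131: |R|=0.36645 <1
  x=-3.074: |R|=1.60080 >1
  x=-2.963: |R|=1.45120 >1
Interval (-2.5714, 0).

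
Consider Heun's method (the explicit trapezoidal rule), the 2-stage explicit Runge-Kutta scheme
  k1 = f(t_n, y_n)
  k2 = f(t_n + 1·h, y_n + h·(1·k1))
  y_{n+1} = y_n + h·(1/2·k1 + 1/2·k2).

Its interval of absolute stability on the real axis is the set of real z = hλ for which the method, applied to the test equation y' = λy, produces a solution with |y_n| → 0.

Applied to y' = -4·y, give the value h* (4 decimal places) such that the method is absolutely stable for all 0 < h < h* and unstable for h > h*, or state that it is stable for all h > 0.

(-2.0000,0); λ=-4 ⇒ h* = 0.5000.

Set f=λy, z=hλ:
  order 2, 2-stage ⇒ R(z)=1+z+z^2/2
  (e.g. R(-1.76)=0.78880, |R|=0.78880)

Need |R(x)|<1, x<0.
x=-1.76: |R|=0.7888
|R(-1.67)|=0.7244 |R(-1.58)|=0.6682 |R(-1.15)|=0.5112
Bisect:
  x_lo=-2.5858 |R|=1.7574  x_hi=-0.0629 |R|=0.9390
  mid=-1.32437 |R|=0.55261 →hi
  mid=-1.95509 |R|=0.95610 →hi
  mid=-2.27045 |R|=1.30703 →lo
  mid=-2.11277 |R|=1.11913 →lo
  mid=-2.03393 |R|=1.03451 →lo
  mid=-1.99451 |R|=0.99453 →hi
  mid=-2.01422 |R|=1.01433 →lo
  mid=-2.00437 |R|=1.00438 →lo
  mid=-1.99944 |R|=0.99944 →hi
  ...
  [-2.00006,-1.99990] ⇒ x*=-2.0000
So |R|<1 on (-2.0000, 0).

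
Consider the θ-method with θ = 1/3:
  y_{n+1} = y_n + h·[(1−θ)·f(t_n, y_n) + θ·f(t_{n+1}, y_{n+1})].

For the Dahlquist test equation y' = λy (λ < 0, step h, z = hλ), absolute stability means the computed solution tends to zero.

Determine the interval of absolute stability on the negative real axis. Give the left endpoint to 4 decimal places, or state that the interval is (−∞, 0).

z∈(-6.0000,0).

Test eqn y'=λy, z=hλ:
  y_{n+1} = y_n + z·[2/3·y_n + 1/3·y_{n+1}] ⇒ (1 − 1/3z)y_{n+1} = (1 + 2/3z)y_n
  so R(z) = (1 + 2/3z)/(1 − 1/3z).

Solve |R(x)|<1 on ℝ⁻.
x=-0.73: |R|=0.4129
R=−1: 1+2/3x = −1+1/3x ⇒ -1/3x=2 ⇒ x=2/(-1/3)=-6.0000
Confirm numerically:
  x=-5.970: |R|=0.99666 <1
  x=-4.347: |R|=0.77501 <1
  x=-3.145: |R|=0.53539 <1
  x=-2.678: |R|=0.41493 <1
  x=-6.581: |R|=1.06064 >1
  x=-6.447: |R|=1.04732 >1
So |R|<1 on (-6.0000, 0).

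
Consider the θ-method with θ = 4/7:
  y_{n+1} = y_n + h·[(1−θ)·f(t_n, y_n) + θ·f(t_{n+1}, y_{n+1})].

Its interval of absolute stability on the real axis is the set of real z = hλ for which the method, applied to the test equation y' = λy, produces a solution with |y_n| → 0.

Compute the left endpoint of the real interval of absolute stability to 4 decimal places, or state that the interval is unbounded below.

unbounded; (−∞, 0).

Test eqn y'=λy, z=hλ:
  y_{n+1} = y_n + z·[3/7·y_n + 4/7·y_{n+1}] ⇒ (1 − 4/7z)y_{n+1} = (1 + 3/7z)y_n
  R(z) = (1 + 3/7z)/(1 − 4/7z).

Solve |R(x)|<1 on ℝ⁻.
x=-0.35: |R|=0.7083
x=-2: |R|=0.0667
x=-10: |R|=0.4894
x=-100: |R|=0.7199
θ=4/7≥1/2 ⇒ |1+3/7x|<|1−4/7x| ∀x<0 ⇒ interval (−∞,0).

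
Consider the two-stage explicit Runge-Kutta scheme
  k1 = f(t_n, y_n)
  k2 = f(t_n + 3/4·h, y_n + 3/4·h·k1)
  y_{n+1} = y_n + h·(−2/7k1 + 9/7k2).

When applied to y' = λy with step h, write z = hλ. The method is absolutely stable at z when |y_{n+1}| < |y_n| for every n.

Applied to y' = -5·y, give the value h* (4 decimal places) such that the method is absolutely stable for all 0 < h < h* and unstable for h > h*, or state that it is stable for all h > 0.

(-1.0370,0); λ=-5 ⇒ h* = (28/27)/5 = 0.2074.

With y'=λy (z=hλ):
  k1=λy_n ⇒ h·k1=z·y_n;  k2=λ(1+3/4z)y_n ⇒ h·k2=z(1+3/4z)y_n
  y_{n+1}/y_n = 1 − 2/7z + 9/7z(1+3/4z) = 1 + z + 27/28z²
  R(z) = 1 + z + 27/28z².

Find x<0 with |R(x)|<1.
x=-0.66: |R|=0.7600
R=1: x+27/28x²=0 ⇒ x=−28/27=-1.0370; min R=1−1/(4·27/28)=0.7407>−1
Confirm numerically:
  x=-0.836: |R|=0.83794 <1
  x=-0.637: |R|=0.75428 <1
  x=-0.572: |R|=0.74350 <1
  x=-0.493: |R|=0.74137 <1
  x=-1.567: |R|=1.80079 >1
  x=-1.244: |R|=1.24827 >1
Stable set (-1.0370, 0).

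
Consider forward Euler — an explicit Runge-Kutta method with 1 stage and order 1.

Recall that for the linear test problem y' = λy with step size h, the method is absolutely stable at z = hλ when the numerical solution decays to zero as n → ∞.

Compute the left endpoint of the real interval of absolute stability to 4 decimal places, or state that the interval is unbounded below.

left endpoint -2.0000.

Test eqn y'=λy, z=hλ:
  order 1, 1-stage ⇒ R(z)=1+z
  (e.g. R(-0.95)=0.05000, |R|=0.05000)

Need |R(x)|<1, x<0.
x=-0.95: |R|=0.0500
|R(-1.66)|=0.6600 |R(-1.55)|=0.5500 |R(-1.33)|=0.3300
Bisect:
  x_lo=-2.6309 |R|=1.6309  x_hi=-0.2036 |R|=0.7964
  mid=-1.41723 |R|=0.41723 →hi
  mid=-2.02406 |R|=1.02406 →lo
  mid=-1.72064 |R|=0.72064 →hi
  mid=-1.87235 |R|=0.87235 →hi
  mid=-1.94820 |R|=0.94820 →hi
  mid=-1.98613 |R|=0.98613 →hi
  mid=-2.00509 |R|=1.00509 →lo
  mid=-1.99561 |R|=0.99561 →hi
  mid=-2.00035 |R|=1.00035 →lo
  mid=-1.99798 |R|=0.99798 →hi
  ...
  [-2.00006,-1.99991] ⇒ x*=-2.0000
Interval (-2.0000, 0).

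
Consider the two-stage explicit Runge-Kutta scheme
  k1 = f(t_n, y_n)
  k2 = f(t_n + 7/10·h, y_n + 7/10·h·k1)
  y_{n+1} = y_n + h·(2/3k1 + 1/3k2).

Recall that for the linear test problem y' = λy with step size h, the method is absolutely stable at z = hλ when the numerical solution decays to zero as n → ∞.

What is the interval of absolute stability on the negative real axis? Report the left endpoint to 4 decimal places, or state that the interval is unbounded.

With y'=λy (z=hλ):
  k1=λy_n ⇒ h·k1=z·y_n;  k2=λ(1+7/10z)y_n ⇒ h·k2=z(1+7/10z)y_n
  y_{n+1}/y_n = 1 + 2/3z + 1/3z(1+7/10z) = 1 + z + 7/30z²
  ⇒ R(z) = 1 + z + 7/30z².

Boundary: |R(x)|=1, x<0.
x=-0.6: |R|=0.4840
R=1: x+7/30x²=0 ⇒ x=−30/7=-4.2857; min R=1−1/(4·7/30)=-0.0714>−1
Confirm numerically:
  x=-3.730: |R|=0.51634 <1
  x=-3.047: |R|=0.11932 <1
  x=-1.847: |R|=0.05100 <1
  x=-4.643: |R|=1.38707 >1
  x=-4.604: |R|=1.34192 >1
So |R|<1 on (-4.2857, 0).

(-4.2857, 0).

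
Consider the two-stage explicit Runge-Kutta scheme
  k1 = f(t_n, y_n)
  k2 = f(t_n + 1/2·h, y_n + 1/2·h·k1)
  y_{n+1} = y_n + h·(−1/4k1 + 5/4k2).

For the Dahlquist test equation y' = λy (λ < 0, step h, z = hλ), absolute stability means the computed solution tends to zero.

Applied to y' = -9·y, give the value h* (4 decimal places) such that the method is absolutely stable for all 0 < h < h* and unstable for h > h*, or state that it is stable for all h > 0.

Test eqn y'=λy, z=hλ:
  k1=λy_n ⇒ h·k1=z·y_n;  k2=λ(1+1/2z)y_n ⇒ h·k2=z(1+1/2z)y_n
  y_{n+1}/y_n = 1 − 1/4z + 5/4z(1+1/2z) = 1 + z + 5/8z²
  so R(z) = 1 + z + 5/8z².

Boundary: |R(x)|=1, x<0.
x=-0.35: |R|=0.7266
R=1: x+5/8x²=0 ⇒ x=−8/5=-1.6000; min R=1−1/(4·5/8)=0.6000>−1
Confirm numerically:
  x=-1.415: |R|=0.83639 <1
  x=-0.870: |R|=0.60306 <1
  x=-0.666: |R|=0.61122 <1
  x=-2.105: |R|=1.66439 >1
  x=-1.721: |R|=1.13015 >1
Stable set (-1.6000, 0).

(-1.6000,0); λ=-9 ⇒ h* = (8/5)/9 = 0.1778.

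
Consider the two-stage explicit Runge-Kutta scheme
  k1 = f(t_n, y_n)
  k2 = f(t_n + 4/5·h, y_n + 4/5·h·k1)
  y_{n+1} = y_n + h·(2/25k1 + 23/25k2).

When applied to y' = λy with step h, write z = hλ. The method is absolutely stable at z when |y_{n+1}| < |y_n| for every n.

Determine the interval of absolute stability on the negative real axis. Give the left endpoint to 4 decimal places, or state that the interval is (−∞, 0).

With y'=λy (z=hλ):
  k1=λy_n ⇒ h·k1=z·y_n;  k2=λ(1+4/5z)y_n ⇒ h·k2=z(1+4/5z)y_n
  y_{n+1}/y_n = 1 + 2/25z + 23/25z(1+4/5z) = 1 + z + 92/125z²
  R(z) = 1 + z + 92/125z².

Boundary: |R(x)|=1, x<0.
x=-1.47: |R|=1.1204
R=1: x+92/125x²=0 ⇒ x=−125/92=-1.3587; min R=1−1/(4·92/125)=0.6603>−1
Confirm numerically:
  x=-1.306: |R|=0.94935 <1
  x=-1.215: |R|=0.87150 <1
  x=-0.637: |R|=0.66165 <1
  x=-1.739: |R|=1.48675 >1
  x=-1.453: |R|=1.10085 >1
Stable set (-1.3587, 0).

(-1.3587, 0).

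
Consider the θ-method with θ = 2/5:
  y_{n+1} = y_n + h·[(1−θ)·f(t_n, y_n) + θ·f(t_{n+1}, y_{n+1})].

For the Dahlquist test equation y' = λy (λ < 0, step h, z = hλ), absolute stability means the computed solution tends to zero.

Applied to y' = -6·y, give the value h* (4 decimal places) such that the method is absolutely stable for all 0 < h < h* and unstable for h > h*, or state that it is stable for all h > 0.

(-10.0000,0); λ=-6 ⇒ h* = (10)/6 = 1.6667.

On y'=λy, z=hλ:
  y_{n+1} = y_n + z·[3/5·y_n + 2/5·y_{n+1}] ⇒ (1 − 2/5z)y_{n+1} = (1 + 3/5z)y_n
  Hence R(z) = (1 + 3/5z)/(1 − 2/5z).

Boundary: |R(x)|=1, x<0.
x=-1.24: |R|=0.1711
R=−1: 1+3/5x = −1+2/5x ⇒ -1/5x=2 ⇒ x=2/(-1/5)=-10.0000
Confirm numerically:
  x=-9.638: |R|=0.98509 <1
  x=-9.359: |R|=0.97297 <1
  x=-7.923: |R|=0.90036 <1
  x=-10.577: |R|=1.02206 >1
  x=-10.541: |R|=1.02074 >1
Interval (-10.0000, 0).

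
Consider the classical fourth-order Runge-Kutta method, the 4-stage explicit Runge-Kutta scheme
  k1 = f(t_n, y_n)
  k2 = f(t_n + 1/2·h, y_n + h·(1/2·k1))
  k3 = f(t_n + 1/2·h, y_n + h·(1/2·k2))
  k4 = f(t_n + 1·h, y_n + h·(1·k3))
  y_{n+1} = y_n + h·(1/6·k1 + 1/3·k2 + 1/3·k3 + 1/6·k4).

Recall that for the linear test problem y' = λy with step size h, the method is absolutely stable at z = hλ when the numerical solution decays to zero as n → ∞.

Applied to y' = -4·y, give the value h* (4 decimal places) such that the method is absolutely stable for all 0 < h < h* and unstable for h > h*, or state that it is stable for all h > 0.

Set f=λy, z=hλ:
  order 4, 4-stage ⇒ R(z)=1+z+z^2/2+z^3/6+z^4/24
  (e.g. R(-1.69)=0.27347, |R|=0.27347)

Boundary: |R(x)|=1, x<0.
x=-1.69: |R|=0.2735
|R(-2.8)|=1.0224 |R(-0.81)|=0.4474 |R(-0.54)|=0.5831
Bisect:
  x_lo=-3.2168 |R|=1.8708  x_hi=-0.3474 |R|=0.7065
  mid=-1.78211 |R|=0.28281 →hi
  mid=-2.49945 |R|=0.64790 →hi
  mid=-2.85812 |R|=1.11546 →lo
  mid=-2.67878 |R|=0.85094 →hi
  mid=-2.76845 |R|=0.97490 →hi
  mid=-2.81328 |R|=1.04303 →lo
  mid=-2.79087 |R|=1.00844 →lo
  mid=-2.77966 |R|=0.99154 →hi
  mid=-2.78526 |R|=0.99995 →hi
  ...
  [-2.78544,-2.78526] ⇒ x*=-2.7853
Stable set (-2.7853, 0).

(-2.7853,0); λ=-4 ⇒ h* = 0.6963.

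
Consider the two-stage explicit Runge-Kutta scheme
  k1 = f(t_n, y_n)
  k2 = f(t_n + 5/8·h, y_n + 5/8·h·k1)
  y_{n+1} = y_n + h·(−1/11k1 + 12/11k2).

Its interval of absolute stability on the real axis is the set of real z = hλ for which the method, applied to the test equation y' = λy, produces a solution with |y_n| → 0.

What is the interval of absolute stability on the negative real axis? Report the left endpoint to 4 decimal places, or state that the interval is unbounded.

On y'=λy, z=hλ:
  k1=λy_n ⇒ h·k1=z·y_n;  k2=λ(1+5/8z)y_n ⇒ h·k2=z(1+5/8z)y_n
  y_{n+1}/y_n = 1 − 1/11z + 12/11z(1+5/8z) = 1 + z + 15/22z²
  ⇒ R(z) = 1 + z + 15/22z².

Solve |R(x)|<1 on ℝ⁻.
x=-1.05: |R|=0.7017
R=1: x+15/22x²=0 ⇒ x=−22/15=-1.4667; min R=1−1/(4·15/22)=0.6333>−1
Confirm numerically:
  x=-1.435: |R|=0.96902 <1
  x=-1.291: |R|=0.84537 <1
  x=-0.805: |R|=0.63684 <1
  x=-2.052: |R|=1.81893 >1
  x=-1.588: |R|=1.13137 >1
  x=-1.521: |R|=1.05635 >1
So |R|<1 on (-1.4667, 0).

z∈(-1.4667,0).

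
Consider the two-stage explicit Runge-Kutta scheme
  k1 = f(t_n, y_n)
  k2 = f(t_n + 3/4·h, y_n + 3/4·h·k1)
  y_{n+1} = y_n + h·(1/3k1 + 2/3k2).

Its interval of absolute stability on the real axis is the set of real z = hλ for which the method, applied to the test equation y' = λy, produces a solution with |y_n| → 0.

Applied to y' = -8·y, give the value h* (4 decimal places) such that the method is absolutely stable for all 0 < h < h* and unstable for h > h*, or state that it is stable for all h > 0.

(-2.0000,0); λ=-8 ⇒ h* = (2)/8 = 0.2500.

Set f=λy, z=hλ:
  k1=λy_n ⇒ h·k1=z·y_n;  k2=λ(1+3/4z)y_n ⇒ h·k2=z(1+3/4z)y_n
  y_{n+1}/y_n = 1 + 1/3z + 2/3z(1+3/4z) = 1 + z + 1/2z²
  R(z) = 1 + z + 1/2z².

Solve |R(x)|<1 on ℝ⁻.
x=-0.38: |R|=0.6922
R=1: x+1/2x²=0 ⇒ x=−2=-2.0000; min R=1−1/(4·1/2)=0.5000>−1
Confirm numerically:
  x=-1.818: |R|=0.83456 <1
  x=-1.746: |R|=0.77826 <1
  x=-1.652: |R|=0.71255 <1
  x=-1.371: |R|=0.56882 <1
  x=-2.298: |R|=1.34240 >1
  x=-2.236: |R|=1.26385 >1
  x=-2.056: |R|=1.05757 >1
Interval (-2.0000, 0).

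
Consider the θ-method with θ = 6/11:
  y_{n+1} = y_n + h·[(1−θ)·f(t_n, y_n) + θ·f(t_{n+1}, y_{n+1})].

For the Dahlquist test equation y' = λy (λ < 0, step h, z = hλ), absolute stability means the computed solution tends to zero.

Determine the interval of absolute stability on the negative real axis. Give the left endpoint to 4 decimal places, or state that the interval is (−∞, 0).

(−∞, 0) — no finite endpoint.

Set f=λy, z=hλ:
  y_{n+1} = y_n + z·[5/11·y_n + 6/11·y_{n+1}] ⇒ (1 − 6/11z)y_{n+1} = (1 + 5/11z)y_n
  Hence R(z) = (1 + 5/11z)/(1 − 6/11z).

Find x<0 with |R(x)|<1.
x=-0.76: |R|=0.4627
x=-2: |R|=0.0435
x=-10: |R|=0.5493
x=-100: |R|=0.8003
θ=6/11≥1/2 ⇒ |1+5/11x|<|1−6/11x| ∀x<0 ⇒ unbounded interval.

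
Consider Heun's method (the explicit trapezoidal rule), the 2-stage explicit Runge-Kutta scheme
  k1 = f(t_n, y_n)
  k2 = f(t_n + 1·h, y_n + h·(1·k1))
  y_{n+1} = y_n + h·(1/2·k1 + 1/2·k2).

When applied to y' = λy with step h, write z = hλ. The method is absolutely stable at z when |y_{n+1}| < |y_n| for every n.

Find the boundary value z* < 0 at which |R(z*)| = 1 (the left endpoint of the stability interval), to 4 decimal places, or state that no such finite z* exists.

left endpoint -2.0000.

Set f=λy, z=hλ:
  order 2, 2-stage ⇒ R(z)=1+z+z^2/2
  (e.g. R(-0.52)=0.61520, |R|=0.61520)

Boundary: |R(x)|=1, x<0.
x=-0.52: |R|=0.6152
|R(-1.91)|=0.9140 |R(-0.75)|=0.5312 |R(-0.53)|=0.6104
Bisect:
  x_lo=-2.8133 |R|=2.1441  x_hi=-0.1999 |R|=0.8201
  mid=-1.50664 |R|=0.62834 →hi
  mid=-2.15999 |R|=1.17279 →lo
  mid=-1.83331 |R|=0.84721 →hi
  mid=-1.99665 |R|=0.99666 →hi
  mid=-2.07832 |R|=1.08139 →lo
  mid=-2.03749 |R|=1.03819 →lo
  mid=-2.01707 |R|=1.01722 →lo
  mid=-2.00686 |R|=1.00688 →lo
  mid=-2.00176 |R|=1.00176 →lo
  mid=-1.99920 |R|=0.99920 →hi
  ...
  [-2.00000,-1.99984] ⇒ x*=-2.0000
So |R|<1 on (-2.0000, 0).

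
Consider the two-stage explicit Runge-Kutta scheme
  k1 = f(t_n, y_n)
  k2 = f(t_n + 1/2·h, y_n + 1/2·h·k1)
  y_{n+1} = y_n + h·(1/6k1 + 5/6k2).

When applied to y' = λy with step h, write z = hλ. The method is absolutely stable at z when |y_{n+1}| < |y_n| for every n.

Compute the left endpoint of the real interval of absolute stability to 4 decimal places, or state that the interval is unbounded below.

With y'=λy (z=hλ):
  k1=λy_n ⇒ h·k1=z·y_n;  k2=λ(1+1/2z)y_n ⇒ h·k2=z(1+1/2z)y_n
  y_{n+1}/y_n = 1 + 1/6z + 5/6z(1+1/2z) = 1 + z + 5/12z²
  R(z) = 1 + z + 5/12z².

Boundary: |R(x)|=1, x<0.
x=-1.29: |R|=0.4034
R=1: x+5/12x²=0 ⇒ x=−12/5=-2.4000; min R=1−1/(4·5/12)=0.4000>−1
Confirm numerically:
  x=-2.378: |R|=0.97820 <1
  x=-1.524: |R|=0.44374 <1
  x=-1.183: |R|=0.40012 <1
  x=-2.826: |R|=1.50162 >1
  x=-2.723: |R|=1.36647 >1
  x=-2.632: |R|=1.25443 >1
So |R|<1 on (-2.4000, 0).

z* = -2.4000.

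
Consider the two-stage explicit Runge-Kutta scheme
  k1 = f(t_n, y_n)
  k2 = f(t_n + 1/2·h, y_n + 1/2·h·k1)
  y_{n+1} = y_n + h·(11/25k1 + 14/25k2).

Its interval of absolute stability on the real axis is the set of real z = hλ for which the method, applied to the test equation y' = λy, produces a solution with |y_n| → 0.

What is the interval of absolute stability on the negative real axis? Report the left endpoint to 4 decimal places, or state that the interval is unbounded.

Set f=λy, z=hλ:
  k1=λy_n ⇒ h·k1=z·y_n;  k2=λ(1+1/2z)y_n ⇒ h·k2=z(1+1/2z)y_n
  y_{n+1}/y_n = 1 + 11/25z + 14/25z(1+1/2z) = 1 + z + 7/25z²
  Hence R(z) = 1 + z + 7/25z².

Solve |R(x)|<1 on ℝ⁻.
x=-0.67: |R|=0.4557
R=1: x+7/25x²=0 ⇒ x=−25/7=-3.5714; min R=1−1/(4·7/25)=0.1071>−1
Confirm numerically:
  x=-3.331: |R|=0.77576 <1
  x=-2.918: |R|=0.46612 <1
  x=-2.147: |R|=0.14369 <1
  x=-3.828: |R|=1.27500 >1
  x=-3.805: |R|=1.24885 >1
So |R|<1 on (-3.5714, 0).

(-3.5714, 0).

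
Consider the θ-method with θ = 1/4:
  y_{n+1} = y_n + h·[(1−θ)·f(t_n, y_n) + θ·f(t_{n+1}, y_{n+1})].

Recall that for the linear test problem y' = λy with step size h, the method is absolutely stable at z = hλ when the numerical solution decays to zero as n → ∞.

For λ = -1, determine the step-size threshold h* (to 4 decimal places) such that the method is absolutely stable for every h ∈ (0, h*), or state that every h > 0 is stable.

(-4.0000,0); λ=-1 ⇒ h* = (4)/1 = 4.0000.

Test eqn y'=λy, z=hλ:
  y_{n+1} = y_n + z·[3/4·y_n + 1/4·y_{n+1}] ⇒ (1 − 1/4z)y_{n+1} = (1 + 3/4z)y_n
  R(z) = (1 + 3/4z)/(1 − 1/4z).

Boundary: |R(x)|=1, x<0.
x=-0.91: |R|=0.2587
R=−1: 1+3/4x = −1+1/4x ⇒ -1/2x=2 ⇒ x=2/(-1/2)=-4.0000
Confirm numerically:
  x=-2.977: |R|=0.70675 <1
  x=-2.711: |R|=0.61585 <1
  x=-1.939: |R|=0.30594 <1
  x=-1.616: |R|=0.15100 <1
  x=-4.562: |R|=1.13128 >1
  x=-4.366: |R|=1.08750 >1
  x=-4.062: |R|=1.01538 >1
So |R|<1 on (-4.0000, 0).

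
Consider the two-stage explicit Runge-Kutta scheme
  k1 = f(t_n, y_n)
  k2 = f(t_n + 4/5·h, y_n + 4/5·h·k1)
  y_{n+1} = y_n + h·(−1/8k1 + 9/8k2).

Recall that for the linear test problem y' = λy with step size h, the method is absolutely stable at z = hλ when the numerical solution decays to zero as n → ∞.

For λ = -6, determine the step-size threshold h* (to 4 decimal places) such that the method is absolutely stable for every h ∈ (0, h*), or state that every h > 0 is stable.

(-1.1111,0); λ=-6 ⇒ h* = (10/9)/6 = 0.1852.

With y'=λy (z=hλ):
  k1=λy_n ⇒ h·k1=z·y_n;  k2=λ(1+4/5z)y_n ⇒ h·k2=z(1+4/5z)y_n
  y_{n+1}/y_n = 1 − 1/8z + 9/8z(1+4/5z) = 1 + z + 9/10z²
  ⇒ R(z) = 1 + z + 9/10z².

Boundary: |R(x)|=1, x<0.
x=-0.99: |R|=0.8921
R=1: x+9/10x²=0 ⇒ x=−10/9=-1.1111; min R=1−1/(4·9/10)=0.7222>−1
Confirm numerically:
  x=-0.733: |R|=0.75056 <1
  x=-0.484: |R|=0.72683 <1
  x=-0.453: |R|=0.73169 <1
  x=-1.579: |R|=1.66492 >1
  x=-1.450: |R|=1.44225 >1
  x=-1.411: |R|=1.38083 >1
Interval (-1.1111, 0).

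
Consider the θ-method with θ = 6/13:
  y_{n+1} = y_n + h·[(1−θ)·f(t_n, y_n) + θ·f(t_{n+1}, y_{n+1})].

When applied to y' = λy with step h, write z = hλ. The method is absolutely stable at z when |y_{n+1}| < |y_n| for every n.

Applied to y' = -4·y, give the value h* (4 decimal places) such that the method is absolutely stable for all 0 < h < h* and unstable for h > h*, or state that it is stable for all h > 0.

Set f=λy, z=hλ:
  y_{n+1} = y_n + z·[7/13·y_n + 6/13·y_{n+1}] ⇒ (1 − 6/13z)y_{n+1} = (1 + 7/13z)y_n
  so R(z) = (1 + 7/13z)/(1 − 6/13z).

Solve |R(x)|<1 on ℝ⁻.
x=-1.74: |R|=0.0350
R=−1: 1+7/13x = −1+6/13x ⇒ -1/13x=2 ⇒ x=2/(-1/13)=-26.0000
Confirm numerically:
  x=-23.102: |R|=0.98089 <1
  x=-21.032: |R|=0.96431 <1
  x=-19.140: |R|=0.94634 <1
  x=-16.712: |R|=0.91800 <1
  x=-26.395: |R|=1.00230 >1
  x=-26.341: |R|=1.00199 >1
  x=-26.063: |R|=1.00037 >1
So |R|<1 on (-26.0000, 0).

(-26.0000,0); λ=-4 ⇒ h* = (26)/4 = 6.5000.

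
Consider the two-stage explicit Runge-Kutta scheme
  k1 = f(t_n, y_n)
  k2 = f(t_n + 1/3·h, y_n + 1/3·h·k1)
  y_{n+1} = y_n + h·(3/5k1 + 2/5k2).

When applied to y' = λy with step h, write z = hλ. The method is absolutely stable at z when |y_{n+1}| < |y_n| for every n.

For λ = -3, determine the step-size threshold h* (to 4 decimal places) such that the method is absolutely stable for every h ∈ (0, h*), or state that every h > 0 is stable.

(-7.5000,0); λ=-3 ⇒ h* = (15/2)/3 = 2.5000.

With y'=λy (z=hλ):
  k1=λy_n ⇒ h·k1=z·y_n;  k2=λ(1+1/3z)y_n ⇒ h·k2=z(1+1/3z)y_n
  y_{n+1}/y_n = 1 + 3/5z + 2/5z(1+1/3z) = 1 + z + 2/15z²
  so R(z) = 1 + z + 2/15z².

Find x<0 with |R(x)|<1.
x=-1.53: |R|=0.2179
R=1: x+2/15x²=0 ⇒ x=−15/2=-7.5000; min R=1−1/(4·2/15)=-0.8750>−1
Confirm numerically:
  x=-5.961: |R|=0.22320 <1
  x=-4.423: |R|=0.81461 <1
  x=-4.297: |R|=0.83511 <1
  x=-3.846: |R|=0.87377 <1
  x=-7.855: |R|=1.37180 >1
  x=-7.753: |R|=1.26153 >1
  x=-7.566: |R|=1.06658 >1
Interval (-7.5000, 0).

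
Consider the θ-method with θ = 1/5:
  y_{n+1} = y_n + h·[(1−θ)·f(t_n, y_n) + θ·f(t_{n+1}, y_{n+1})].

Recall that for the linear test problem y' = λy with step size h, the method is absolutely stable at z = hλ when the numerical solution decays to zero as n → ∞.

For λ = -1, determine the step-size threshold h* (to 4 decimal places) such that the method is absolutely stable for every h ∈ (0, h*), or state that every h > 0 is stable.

(-3.3333,0); λ=-1 ⇒ h* = (10/3)/1 = 3.3333.

Set f=λy, z=hλ:
  y_{n+1} = y_n + z·[4/5·y_n + 1/5·y_{n+1}] ⇒ (1 − 1/5z)y_{n+1} = (1 + 4/5z)y_n
  ⇒ R(z) = (1 + 4/5z)/(1 − 1/5z).

Find x<0 with |R(x)|<1.
x=-0.65: |R|=0.4248
R=−1: 1+4/5x = −1+1/5x ⇒ -3/5x=2 ⇒ x=2/(-3/5)=-3.3333
Confirm numerically:
  x=-3.230: |R|=0.96233 <1
  x=-2.711: |R|=0.75788 <1
  x=-2.074: |R|=0.46593 <1
  x=-3.908: |R|=1.19353 >1
  x=-3.788: |R|=1.15521 >1
  x=-3.393: |R|=1.02133 >1
So |R|<1 on (-3.3333, 0).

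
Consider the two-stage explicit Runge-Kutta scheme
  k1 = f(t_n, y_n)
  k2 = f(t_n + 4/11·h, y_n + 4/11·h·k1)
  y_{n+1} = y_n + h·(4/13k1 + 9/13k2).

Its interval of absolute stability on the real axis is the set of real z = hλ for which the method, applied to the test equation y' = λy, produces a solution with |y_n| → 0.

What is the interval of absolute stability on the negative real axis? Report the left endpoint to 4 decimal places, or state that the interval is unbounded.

(-3.9722, 0).

On y'=λy, z=hλ:
  k1=λy_n ⇒ h·k1=z·y_n;  k2=λ(1+4/11z)y_n ⇒ h·k2=z(1+4/11z)y_n
  y_{n+1}/y_n = 1 + 4/13z + 9/13z(1+4/11z) = 1 + z + 36/143z²
  so R(z) = 1 + z + 36/143z².

Solve |R(x)|<1 on ℝ⁻.
x=-0.4: |R|=0.6403
R=1: x+36/143x²=0 ⇒ x=−143/36=-3.9722; min R=1−1/(4·36/143)=0.0069>−1
Confirm numerically:
  x=-3.792: |R|=0.82795 <1
  x=-2.980: |R|=0.25563 <1
  x=-2.336: |R|=0.03776 <1
  x=-1.589: |R|=0.04664 <1
  x=-4.548: |R|=1.65924 >1
  x=-4.335: |R|=1.39591 >1
  x=-4.196: |R|=1.23638 >1
Stable set (-3.9722, 0).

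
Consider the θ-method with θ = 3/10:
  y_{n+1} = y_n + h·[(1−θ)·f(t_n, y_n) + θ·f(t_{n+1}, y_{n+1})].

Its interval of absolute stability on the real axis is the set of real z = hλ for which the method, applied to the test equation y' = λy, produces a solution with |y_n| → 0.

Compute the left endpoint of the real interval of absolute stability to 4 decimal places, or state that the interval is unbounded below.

On y'=λy, z=hλ:
  y_{n+1} = y_n + z·[7/10·y_n + 3/10·y_{n+1}] ⇒ (1 − 3/10z)y_{n+1} = (1 + 7/10z)y_n
  ⇒ R(z) = (1 + 7/10z)/(1 − 3/10z).

Need |R(x)|<1, x<0.
x=-1.45: |R|=0.0105
R=−1: 1+7/10x = −1+3/10x ⇒ -2/5x=2 ⇒ x=2/(-2/5)=-5.0000
Confirm numerically:
  x=-4.314: |R|=0.88039 <1
  x=-3.313: |R|=0.66157 <1
  x=-3.008: |R|=0.58116 <1
  x=-2.862: |R|=0.53987 <1
  x=-5.482: |R|=1.07290 >1
  x=-5.410: |R|=1.06252 >1
  x=-5.302: |R|=1.04663 >1
Stable set (-5.0000, 0).

left endpoint -5.0000.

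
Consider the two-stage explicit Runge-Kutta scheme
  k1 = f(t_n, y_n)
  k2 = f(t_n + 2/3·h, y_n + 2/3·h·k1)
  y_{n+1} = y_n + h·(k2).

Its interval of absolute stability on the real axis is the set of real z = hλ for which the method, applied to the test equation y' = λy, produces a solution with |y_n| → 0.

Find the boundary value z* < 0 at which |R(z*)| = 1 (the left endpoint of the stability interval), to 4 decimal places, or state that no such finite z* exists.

Test eqn y'=λy, z=hλ:
  k1=λy_n ⇒ h·k1=z·y_n;  k2=λ(1+2/3z)y_n ⇒ h·k2=z(1+2/3z)y_n
  y_{n+1}/y_n = 1 + z(1+2/3z) = 1 + z + 2/3z²
  R(z) = 1 + z + 2/3z².

Solve |R(x)|<1 on ℝ⁻.
x=-1.4: |R|=0.9067
R=1: x+2/3x²=0 ⇒ x=−3/2=-1.5000; min R=1−1/(4·2/3)=0.6250>−1
Confirm numerically:
  x=-1.203: |R|=0.76181 <1
  x=-1.098: |R|=0.70574 <1
  x=-1.089: |R|=0.70161 <1
  x=-1.914: |R|=1.52826 >1
  x=-1.786: |R|=1.34053 >1
Interval (-1.5000, 0).

z* = -1.5000.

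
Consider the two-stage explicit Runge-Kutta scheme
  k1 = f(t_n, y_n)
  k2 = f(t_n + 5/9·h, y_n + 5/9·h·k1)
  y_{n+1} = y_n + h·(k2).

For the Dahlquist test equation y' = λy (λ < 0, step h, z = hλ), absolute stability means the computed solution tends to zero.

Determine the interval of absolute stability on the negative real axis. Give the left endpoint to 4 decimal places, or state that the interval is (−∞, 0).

Test eqn y'=λy, z=hλ:
  k1=λy_n ⇒ h·k1=z·y_n;  k2=λ(1+5/9z)y_n ⇒ h·k2=z(1+5/9z)y_n
  y_{n+1}/y_n = 1 + z(1+5/9z) = 1 + z + 5/9z²
  so R(z) = 1 + z + 5/9z².

Solve |R(x)|<1 on ℝ⁻.
x=-1.28: |R|=0.6302
R=1: x+5/9x²=0 ⇒ x=−9/5=-1.8000; min R=1−1/(4·5/9)=0.5500>−1
Confirm numerically:
  x=-1.696: |R|=0.90201 <1
  x=-1.667: |R|=0.87683 <1
  x=-1.167: |R|=0.58961 <1
  x=-0.738: |R|=0.56458 <1
  x=-2.254: |R|=1.56851 >1
  x=-2.093: |R|=1.34069 >1
  x=-2.052: |R|=1.28728 >1
Stable set (-1.8000, 0).

(-1.8000, 0).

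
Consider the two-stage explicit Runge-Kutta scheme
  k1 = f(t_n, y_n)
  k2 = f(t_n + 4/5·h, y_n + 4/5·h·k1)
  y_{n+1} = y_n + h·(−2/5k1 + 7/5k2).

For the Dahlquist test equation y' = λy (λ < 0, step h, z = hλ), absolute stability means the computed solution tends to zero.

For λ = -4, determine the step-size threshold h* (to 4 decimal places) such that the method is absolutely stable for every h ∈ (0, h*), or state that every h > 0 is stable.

With y'=λy (z=hλ):
  k1=λy_n ⇒ h·k1=z·y_n;  k2=λ(1+4/5z)y_n ⇒ h·k2=z(1+4/5z)y_n
  y_{n+1}/y_n = 1 − 2/5z + 7/5z(1+4/5z) = 1 + z + 28/25z²
  ⇒ R(z) = 1 + z + 28/25z².

Find x<0 with |R(x)|<1.
x=-1.45: |R|=1.9048
R=1: x+28/25x²=0 ⇒ x=−25/28=-0.8929; min R=1−1/(4·28/25)=0.7768>−1
Confirm numerically:
  x=-0.566: |R|=0.79280 <1
  x=-0.542: |R|=0.78702 <1
  x=-0.427: |R|=0.77721 <1
  x=-1.372: |R|=1.73627 >1
  x=-1.205: |R|=1.42127 >1
  x=-1.029: |R|=1.15690 >1
So |R|<1 on (-0.8929, 0).

(-0.8929,0); λ=-4 ⇒ h* = (25/28)/4 = 0.2232.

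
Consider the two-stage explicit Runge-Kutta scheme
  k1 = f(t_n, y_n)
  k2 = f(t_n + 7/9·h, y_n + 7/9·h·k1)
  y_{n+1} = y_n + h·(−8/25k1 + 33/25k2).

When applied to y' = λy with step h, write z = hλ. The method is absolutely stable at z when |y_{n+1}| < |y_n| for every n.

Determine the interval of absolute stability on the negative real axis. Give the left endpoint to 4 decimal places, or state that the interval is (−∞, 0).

Set f=λy, z=hλ:
  k1=λy_n ⇒ h·k1=z·y_n;  k2=λ(1+7/9z)y_n ⇒ h·k2=z(1+7/9z)y_n
  y_{n+1}/y_n = 1 − 8/25z + 33/25z(1+7/9z) = 1 + z + 77/75z²
  ⇒ R(z) = 1 + z + 77/75z².

Solve |R(x)|<1 on ℝ⁻.
x=-1.44: |R|=1.6889
R=1: x+77/75x²=0 ⇒ x=−75/77=-0.9740; min R=1−1/(4·77/75)=0.7565>−1
Confirm numerically:
  x=-0.874: |R|=0.91025 <1
  x=-0.512: |R|=0.75713 <1
  x=-0.454: |R|=0.75761 <1
  x=-1.537: |R|=1.88837 >1
  x=-1.415: |R|=1.64062 >1
  x=-1.244: |R|=1.34480 >1
So |R|<1 on (-0.9740, 0).

(-0.9740, 0).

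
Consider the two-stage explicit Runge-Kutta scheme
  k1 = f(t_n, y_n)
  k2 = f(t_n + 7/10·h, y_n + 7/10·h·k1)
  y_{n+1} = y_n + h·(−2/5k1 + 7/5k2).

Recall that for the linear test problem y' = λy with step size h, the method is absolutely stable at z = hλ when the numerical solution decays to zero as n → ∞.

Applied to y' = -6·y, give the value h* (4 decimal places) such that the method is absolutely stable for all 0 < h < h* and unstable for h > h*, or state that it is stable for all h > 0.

Test eqn y'=λy, z=hλ:
  k1=λy_n ⇒ h·k1=z·y_n;  k2=λ(1+7/10z)y_n ⇒ h·k2=z(1+7/10z)y_n
  y_{n+1}/y_n = 1 − 2/5z + 7/5z(1+7/10z) = 1 + z + 49/50z²
  R(z) = 1 + z + 49/50z².

Boundary: |R(x)|=1, x<0.
x=-1.51: |R|=1.7245
R=1: x+49/50x²=0 ⇒ x=−50/49=-1.0204; min R=1−1/(4·49/50)=0.7449>−1
Confirm numerically:
  x=-0.855: |R|=0.86140 <1
  x=-0.626: |R|=0.75804 <1
  x=-0.466: |R|=0.74681 <1
  x=-0.427: |R|=0.75168 <1
  x=-1.496: |R|=1.69726 >1
  x=-1.485: |R|=1.67612 >1
  x=-1.352: |R|=1.43935 >1
So |R|<1 on (-1.0204, 0).

(-1.0204,0); λ=-6 ⇒ h* = (50/49)/6 = 0.1701.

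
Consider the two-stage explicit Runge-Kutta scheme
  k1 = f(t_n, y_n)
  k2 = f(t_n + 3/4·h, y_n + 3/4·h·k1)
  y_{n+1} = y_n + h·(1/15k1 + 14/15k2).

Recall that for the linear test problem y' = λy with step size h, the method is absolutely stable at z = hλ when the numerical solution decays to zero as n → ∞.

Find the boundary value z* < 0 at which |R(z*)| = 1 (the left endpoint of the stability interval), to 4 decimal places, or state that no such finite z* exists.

Test eqn y'=λy, z=hλ:
  k1=λy_n ⇒ h·k1=z·y_n;  k2=λ(1+3/4z)y_n ⇒ h·k2=z(1+3/4z)y_n
  y_{n+1}/y_n = 1 + 1/15z + 14/15z(1+3/4z) = 1 + z + 7/10z²
  R(z) = 1 + z + 7/10z².

Find x<0 with |R(x)|<1.
x=-0.92: |R|=0.6725
R=1: x+7/10x²=0 ⇒ x=−10/7=-1.4286; min R=1−1/(4·7/10)=0.6429>−1
Confirm numerically:
  x=-0.803: |R|=0.64837 <1
  x=-0.738: |R|=0.64325 <1
  x=-0.650: |R|=0.64575 <1
  x=-1.943: |R|=1.69967 >1
  x=-1.855: |R|=1.55372 >1
  x=-1.493: |R|=1.06733 >1
Stable set (-1.4286, 0).

z* = -1.4286.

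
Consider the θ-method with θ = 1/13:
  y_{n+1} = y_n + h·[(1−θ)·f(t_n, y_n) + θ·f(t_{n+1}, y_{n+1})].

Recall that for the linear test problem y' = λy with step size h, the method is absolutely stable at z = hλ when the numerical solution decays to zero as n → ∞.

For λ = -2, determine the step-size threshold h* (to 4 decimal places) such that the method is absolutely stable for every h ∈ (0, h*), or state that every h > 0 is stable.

Set f=λy, z=hλ:
  y_{n+1} = y_n + z·[12/13·y_n + 1/13·y_{n+1}] ⇒ (1 − 1/13z)y_{n+1} = (1 + 12/13z)y_n
  ⇒ R(z) = (1 + 12/13z)/(1 − 1/13z).

Boundary: |R(x)|=1, x<0.
x=-1.16: |R|=0.0650
R=−1: 1+12/13x = −1+1/13x ⇒ -11/13x=2 ⇒ x=2/(-11/13)=-2.3636
Confirm numerically:
  x=-1.837: |R|=0.60956 <1
  x=-1.588: |R|=0.41514 <1
  x=-1.557: |R|=0.39047 <1
  x=-1.072: |R|=0.00966 <1
  x=-2.832: |R|=1.32542 >1
  x=-2.760: |R|=1.27665 >1
  x=-2.699: |R|=1.23498 >1
Interval (-2.3636, 0).

(-2.3636,0); λ=-2 ⇒ h* = (26/11)/2 = 1.1818.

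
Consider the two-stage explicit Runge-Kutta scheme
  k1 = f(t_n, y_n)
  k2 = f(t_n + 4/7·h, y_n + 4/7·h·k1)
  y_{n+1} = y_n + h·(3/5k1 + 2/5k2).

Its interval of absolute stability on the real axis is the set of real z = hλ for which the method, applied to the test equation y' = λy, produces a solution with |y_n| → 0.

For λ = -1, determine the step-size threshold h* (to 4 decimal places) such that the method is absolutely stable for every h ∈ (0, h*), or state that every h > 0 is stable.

(-4.3750,0); λ=-1 ⇒ h* = (35/8)/1 = 4.3750.

Set f=λy, z=hλ:
  k1=λy_n ⇒ h·k1=z·y_n;  k2=λ(1+4/7z)y_n ⇒ h·k2=z(1+4/7z)y_n
  y_{n+1}/y_n = 1 + 3/5z + 2/5z(1+4/7z) = 1 + z + 8/35z²
  ⇒ R(z) = 1 + z + 8/35z².

Boundary: |R(x)|=1, x<0.
x=-1.07: |R|=0.1917
R=1: x+8/35x²=0 ⇒ x=−35/8=-4.3750; min R=1−1/(4·8/35)=-0.0938>−1
Confirm numerically:
  x=-4.355: |R|=0.98009 <1
  x=-4.066: |R|=0.71282 <1
  x=-2.595: |R|=0.05579 <1
  x=-2.140: |R|=0.09323 <1
  x=-4.902: |R|=1.59048 >1
  x=-4.755: |R|=1.41301 >1
  x=-4.499: |R|=1.12751 >1
So |R|<1 on (-4.3750, 0).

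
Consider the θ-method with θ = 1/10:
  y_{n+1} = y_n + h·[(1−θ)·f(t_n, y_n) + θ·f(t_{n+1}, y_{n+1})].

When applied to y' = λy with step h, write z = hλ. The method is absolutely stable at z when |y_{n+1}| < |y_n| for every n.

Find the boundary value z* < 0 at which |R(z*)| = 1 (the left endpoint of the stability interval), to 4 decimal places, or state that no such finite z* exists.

Set f=λy, z=hλ:
  y_{n+1} = y_n + z·[9/10·y_n + 1/10·y_{n+1}] ⇒ (1 − 1/10z)y_{n+1} = (1 + 9/10z)y_n
  ⇒ R(z) = (1 + 9/10z)/(1 − 1/10z).

Need |R(x)|<1, x<0.
x=-1.28: |R|=0.1348
R=−1: 1+9/10x = −1+1/10x ⇒ -4/5x=2 ⇒ x=2/(-4/5)=-2.5000
Confirm numerically:
  x=-2.012: |R|=0.67499 <1
  x=-1.527: |R|=0.32472 <1
  x=-1.462: |R|=0.27552 <1
  x=-2.915: |R|=1.25707 >1
  x=-2.900: |R|=1.24806 >1
  x=-2.815: |R|=1.19664 >1
Stable set (-2.5000, 0).

z* = -2.5000.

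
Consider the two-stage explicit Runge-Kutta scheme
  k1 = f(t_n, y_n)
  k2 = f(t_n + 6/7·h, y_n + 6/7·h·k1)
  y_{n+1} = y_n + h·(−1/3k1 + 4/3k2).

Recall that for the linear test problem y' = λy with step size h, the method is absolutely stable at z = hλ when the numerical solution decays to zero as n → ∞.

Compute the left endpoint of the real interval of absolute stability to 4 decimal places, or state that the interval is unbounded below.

Set f=λy, z=hλ:
  k1=λy_n ⇒ h·k1=z·y_n;  k2=λ(1+6/7z)y_n ⇒ h·k2=z(1+6/7z)y_n
  y_{n+1}/y_n = 1 − 1/3z + 4/3z(1+6/7z) = 1 + z + 8/7z²
  Hence R(z) = 1 + z + 8/7z².

Boundary: |R(x)|=1, x<0.
x=-0.79: |R|=0.9233
R=1: x+8/7x²=0 ⇒ x=−7/8=-0.8750; min R=1−1/(4·8/7)=0.7812>−1
Confirm numerically:
  x=-0.491: |R|=0.78452 <1
  x=-0.457: |R|=0.78168 <1
  x=-0.410: |R|=0.78211 <1
  x=-1.170: |R|=1.39446 >1
  x=-1.158: |R|=1.37453 >1
  x=-0.986: |R|=1.12508 >1
Interval (-0.8750, 0).

left endpoint -0.8750.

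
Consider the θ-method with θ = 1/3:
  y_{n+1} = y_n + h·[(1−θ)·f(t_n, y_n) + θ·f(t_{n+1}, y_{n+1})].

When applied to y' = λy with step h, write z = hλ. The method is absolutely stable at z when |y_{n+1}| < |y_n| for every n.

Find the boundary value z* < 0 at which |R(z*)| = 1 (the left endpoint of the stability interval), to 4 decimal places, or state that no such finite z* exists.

Set f=λy, z=hλ:
  y_{n+1} = y_n + z·[2/3·y_n + 1/3·y_{n+1}] ⇒ (1 − 1/3z)y_{n+1} = (1 + 2/3z)y_n
  so R(z) = (1 + 2/3z)/(1 − 1/3z).

Find x<0 with |R(x)|<1.
x=-1.51: |R|=0.0044
R=−1: 1+2/3x = −1+1/3x ⇒ -1/3x=2 ⇒ x=2/(-1/3)=-6.0000
Confirm numerically:
  x=-5.580: |R|=0.95105 <1
  x=-5.248: |R|=0.90883 <1
  x=-2.654: |R|=0.40821 <1
  x=-6.455: |R|=1.04812 >1
  x=-6.149: |R|=1.01629 >1
So |R|<1 on (-6.0000, 0).

z* = -6.0000.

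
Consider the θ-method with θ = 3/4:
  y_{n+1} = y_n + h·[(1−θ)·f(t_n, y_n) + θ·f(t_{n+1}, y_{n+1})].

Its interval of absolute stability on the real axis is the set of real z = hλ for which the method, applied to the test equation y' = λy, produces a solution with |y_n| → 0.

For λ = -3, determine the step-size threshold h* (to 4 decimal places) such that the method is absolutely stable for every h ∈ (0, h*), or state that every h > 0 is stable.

Set f=λy, z=hλ:
  y_{n+1} = y_n + z·[1/4·y_n + 3/4·y_{n+1}] ⇒ (1 − 3/4z)y_{n+1} = (1 + 1/4z)y_n
  R(z) = (1 + 1/4z)/(1 − 3/4z).

Boundary: |R(x)|=1, x<0.
x=-0.96: |R|=0.4419
x=-2: |R|=0.2000
x=-10: |R|=0.1765
x=-100: |R|=0.3158
θ=3/4≥1/2 ⇒ |1+1/4x|<|1−3/4x| ∀x<0 ⇒ interval (−∞,0).

unbounded; (−∞, 0). Any h>0 works for λ=-3.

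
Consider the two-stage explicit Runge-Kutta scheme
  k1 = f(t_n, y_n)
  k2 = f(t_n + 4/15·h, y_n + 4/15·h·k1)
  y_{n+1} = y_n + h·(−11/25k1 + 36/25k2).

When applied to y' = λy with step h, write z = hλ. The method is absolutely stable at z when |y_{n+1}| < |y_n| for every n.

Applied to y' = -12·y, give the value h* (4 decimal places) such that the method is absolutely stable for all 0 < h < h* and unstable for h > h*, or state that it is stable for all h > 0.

(-2.6042,0); λ=-12 ⇒ h* = (125/48)/12 = 0.2170.

With y'=λy (z=hλ):
  k1=λy_n ⇒ h·k1=z·y_n;  k2=λ(1+4/15z)y_n ⇒ h·k2=z(1+4/15z)y_n
  y_{n+1}/y_n = 1 − 11/25z + 36/25z(1+4/15z) = 1 + z + 48/125z²
  so R(z) = 1 + z + 48/125z².

Solve |R(x)|<1 on ℝ⁻.
x=-0.6: |R|=0.5382
R=1: x+48/125x²=0 ⇒ x=−125/48=-2.6042; min R=1−1/(4·48/125)=0.3490>−1
Confirm numerically:
  x=-2.386: |R|=0.80011 <1
  x=-2.083: |R|=0.58313 <1
  x=-1.639: |R|=0.39255 <1
  x=-1.150: |R|=0.35784 <1
  x=-2.970: |R|=1.41723 >1
  x=-2.723: |R|=1.12426 >1
  x=-2.630: |R|=1.02609 >1
So |R|<1 on (-2.6042, 0).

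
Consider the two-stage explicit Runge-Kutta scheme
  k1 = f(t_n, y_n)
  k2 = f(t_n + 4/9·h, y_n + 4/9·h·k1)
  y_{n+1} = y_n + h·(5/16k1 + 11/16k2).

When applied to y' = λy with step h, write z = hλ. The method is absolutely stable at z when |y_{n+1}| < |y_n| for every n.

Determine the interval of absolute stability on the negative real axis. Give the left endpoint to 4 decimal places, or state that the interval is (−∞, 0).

(-3.2727, 0).

With y'=λy (z=hλ):
  k1=λy_n ⇒ h·k1=z·y_n;  k2=λ(1+4/9z)y_n ⇒ h·k2=z(1+4/9z)y_n
  y_{n+1}/y_n = 1 + 5/16z + 11/16z(1+4/9z) = 1 + z + 11/36z²
  ⇒ R(z) = 1 + z + 11/36z².

Solve |R(x)|<1 on ℝ⁻.
x=-0.92: |R|=0.3386
R=1: x+11/36x²=0 ⇒ x=−36/11=-3.2727; min R=1−1/(4·11/36)=0.1818>−1
Confirm numerically:
  x=-2.245: |R|=0.29501 <1
  x=-1.861: |R|=0.19724 <1
  x=-1.467: |R|=0.19058 <1
  x=-3.711: |R|=1.49696 >1
  x=-3.558: |R|=1.31014 >1
  x=-3.545: |R|=1.29492 >1
So |R|<1 on (-3.2727, 0).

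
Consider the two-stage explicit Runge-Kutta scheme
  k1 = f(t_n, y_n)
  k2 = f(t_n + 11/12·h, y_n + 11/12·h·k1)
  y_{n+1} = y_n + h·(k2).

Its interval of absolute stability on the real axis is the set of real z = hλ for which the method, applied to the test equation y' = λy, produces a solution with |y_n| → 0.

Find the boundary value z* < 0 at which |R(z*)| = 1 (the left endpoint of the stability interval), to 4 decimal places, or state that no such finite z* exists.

On y'=λy, z=hλ:
  k1=λy_n ⇒ h·k1=z·y_n;  k2=λ(1+11/12z)y_n ⇒ h·k2=z(1+11/12z)y_n
  y_{n+1}/y_n = 1 + z(1+11/12z) = 1 + z + 11/12z²
  Hence R(z) = 1 + z + 11/12z².

Need |R(x)|<1, x<0.
x=-0.41: |R|=0.7441
R=1: x+11/12x²=0 ⇒ x=−12/11=-1.0909; min R=1−1/(4·11/12)=0.7273>−1
Confirm numerically:
  x=-0.892: |R|=0.83736 <1
  x=-0.576: |R|=0.72813 <1
  x=-0.532: |R|=0.72744 <1
  x=-0.505: |R|=0.72877 <1
  x=-1.378: |R|=1.36264 >1
  x=-1.193: |R|=1.11164 >1
  x=-1.154: |R|=1.06674 >1
So |R|<1 on (-1.0909, 0).

z* = -1.0909.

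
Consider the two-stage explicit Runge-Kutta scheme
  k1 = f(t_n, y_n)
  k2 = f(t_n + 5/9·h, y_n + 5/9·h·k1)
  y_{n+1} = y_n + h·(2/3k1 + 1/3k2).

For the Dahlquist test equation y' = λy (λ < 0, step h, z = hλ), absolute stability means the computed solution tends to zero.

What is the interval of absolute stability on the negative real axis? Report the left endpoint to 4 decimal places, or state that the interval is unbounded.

With y'=λy (z=hλ):
  k1=λy_n ⇒ h·k1=z·y_n;  k2=λ(1+5/9z)y_n ⇒ h·k2=z(1+5/9z)y_n
  y_{n+1}/y_n = 1 + 2/3z + 1/3z(1+5/9z) = 1 + z + 5/27z²
  R(z) = 1 + z + 5/27z².

Need |R(x)|<1, x<0.
x=-0.53: |R|=0.5220
R=1: x+5/27x²=0 ⇒ x=−27/5=-5.4000; min R=1−1/(4·5/27)=-0.3500>−1
Confirm numerically:
  x=-5.232: |R|=0.83723 <1
  x=-4.778: |R|=0.44965 <1
  x=-4.206: |R|=0.07001 <1
  x=-4.095: |R|=0.01037 <1
  x=-5.851: |R|=1.48867 >1
  x=-5.736: |R|=1.35691 >1
  x=-5.667: |R|=1.28020 >1
So |R|<1 on (-5.4000, 0).

z∈(-5.4000,0).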